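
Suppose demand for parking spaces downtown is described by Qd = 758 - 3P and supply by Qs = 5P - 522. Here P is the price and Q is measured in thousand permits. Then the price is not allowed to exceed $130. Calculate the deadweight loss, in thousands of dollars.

Setting quantity demanded equal to quantity supplied, 758 - 3P = 5P - 522, gives P* = 160 and Q* = 278.
The ceiling of 130 is below the equilibrium price 160, so it binds.
At P = 130: Qd = 758 - 3·130 = 368 and Qs = 5·130 - 522 = 128.
Quantity traded falls to 128. At Q = 128 the demand price is (758 - 128)/3 = 210 and the supply price is (522 + 128)/5 = 130.
Deadweight loss = ½ · (210 - 130) · (278 - 128) = ½ · 80 · 150 = 6000.

6000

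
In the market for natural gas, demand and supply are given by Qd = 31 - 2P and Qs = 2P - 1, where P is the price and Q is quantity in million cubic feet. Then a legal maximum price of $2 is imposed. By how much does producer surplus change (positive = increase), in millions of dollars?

In a free market, 31 - 2P = 2P - 1 gives the equilibrium P* = 8, Q* = 15.
The ceiling of 2 is below the equilibrium price 8, so it binds.
At P = 2: Qd = 31 - 2·2 = 27 and Qs = 2·2 - 1 = 3.
Producer surplus without the control is ½ · (8 - 0.5) · 15 = 56.25.
With the ceiling, producers sell 3 units at 2, so PS = ½ · (2 - 0.5) · 3 = 2.25.
Change in producer surplus = 2.25 - 56.25 = -54.

-54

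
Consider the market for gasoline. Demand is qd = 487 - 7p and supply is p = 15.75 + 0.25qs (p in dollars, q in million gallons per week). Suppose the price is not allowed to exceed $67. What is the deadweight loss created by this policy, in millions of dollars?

Rearranging supply gives qs = 4p - 63. Setting quantity demanded equal to quantity supplied, 487 - 7p = 4p - 63, gives p* = 50 and q* = 137.
Since 67 is above p* = 50, the ceiling does not bind and the free-market outcome prevails.
Since the control does not bind, no trades are prevented and deadweight loss is zero.

0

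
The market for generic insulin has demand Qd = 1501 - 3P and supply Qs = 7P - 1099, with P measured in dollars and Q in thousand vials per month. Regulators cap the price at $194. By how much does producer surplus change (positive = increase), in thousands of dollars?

-32340

In a free market, 1501 - 3P = 7P - 1099 gives the equilibrium P* = 260, Q* = 721.
The ceiling of 194 is below the equilibrium price 260, so it binds.
At P = 194: Qd = 1501 - 3·194 = 919 and Qs = 7·194 - 1099 = 259.
Producer surplus without the control is ½ · (260 - 157) · 721 = 37131.5.
With the ceiling, producers sell 259 units at 194, so PS = ½ · (194 - 157) · 259 = 4791.5.
Change in producer surplus = 4791.5 - 37131.5 = -32340.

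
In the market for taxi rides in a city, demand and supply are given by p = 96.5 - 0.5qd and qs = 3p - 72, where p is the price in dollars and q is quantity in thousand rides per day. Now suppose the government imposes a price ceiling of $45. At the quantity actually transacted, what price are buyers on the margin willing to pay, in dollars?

Rearranging demand gives qd = 193 - 2p. In a free market, 193 - 2p = 3p - 72 gives the equilibrium p* = 53, q* = 87.
The ceiling of 45 is below the equilibrium price 53, so it binds.
At p = 45: qd = 193 - 2·45 = 103 and qs = 3·45 - 72 = 63.
Only 63 units reach the market. On the demand curve, the marginal buyer's willingness to pay at q = 63 is (193 - 63)/2 = 65.

65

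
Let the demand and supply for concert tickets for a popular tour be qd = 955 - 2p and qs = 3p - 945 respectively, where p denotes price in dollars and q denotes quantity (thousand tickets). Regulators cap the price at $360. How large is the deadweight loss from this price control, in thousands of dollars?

1500

In a free market, 955 - 2p = 3p - 945 gives the equilibrium p* = 380, q* = 195.
Since 360 < 380, the ceiling is binding.
At p = 360: qd = 955 - 2·360 = 235 and qs = 3·360 - 945 = 135.
Quantity traded falls to 135. At q = 135 the demand price is (955 - 135)/2 = 410 and the supply price is (945 + 135)/3 = 360.
Deadweight loss = ½ · (410 - 360) · (195 - 135) = ½ · 50 · 60 = 1500.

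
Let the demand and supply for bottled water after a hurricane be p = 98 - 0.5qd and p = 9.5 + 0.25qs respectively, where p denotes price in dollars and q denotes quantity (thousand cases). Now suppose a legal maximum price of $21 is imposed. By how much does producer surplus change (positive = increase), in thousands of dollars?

Rearranging demand gives qd = 196 - 2p; rearranging supply gives qs = 4p - 38. Equilibrium: 196 - 2p = 4p - 38, so 234 = 6p and p* = 39, q* = 118.
Because the ceiling (21) lies below the market-clearing price, it is binding.
At p = 21: qd = 196 - 2·21 = 154 and qs = 4·21 - 38 = 46.
Producer surplus without the control is ½ · (39 - 9.5) · 118 = 1740.5.
With the ceiling, producers sell 46 units at 21, so PS = ½ · (21 - 9.5) · 46 = 264.5.
Change in producer surplus = 264.5 - 1740.5 = -1476.

-1476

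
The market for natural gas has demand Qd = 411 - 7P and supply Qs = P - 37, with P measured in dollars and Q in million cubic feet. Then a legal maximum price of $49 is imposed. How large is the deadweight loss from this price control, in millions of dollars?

Without the control the market clears where 411 - 7P = P - 37, i.e. P* = 56 and Q* = 19.
Because the ceiling (49) lies below the market-clearing price, it is binding.
At P = 49: Qd = 411 - 7·49 = 68 and Qs = 49 - 37 = 12.
Quantity traded falls to 12. At Q = 12 the demand price is (411 - 12)/7 = 57 and the supply price is 37 + 12 = 49.
Deadweight loss = ½ · (57 - 49) · (19 - 12) = ½ · 8 · 7 = 28.

28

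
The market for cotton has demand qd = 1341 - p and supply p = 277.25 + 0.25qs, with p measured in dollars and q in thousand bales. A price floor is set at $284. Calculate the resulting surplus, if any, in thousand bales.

Rearranging supply gives qs = 4p - 1109. Without the control the market clears where 1341 - p = 4p - 1109, i.e. p* = 490 and q* = 851.
The floor of 284 is below the equilibrium price 490, so it is not binding; the market clears at p* = 490, q* = 851.
Since the control does not bind, there is no surplus.

0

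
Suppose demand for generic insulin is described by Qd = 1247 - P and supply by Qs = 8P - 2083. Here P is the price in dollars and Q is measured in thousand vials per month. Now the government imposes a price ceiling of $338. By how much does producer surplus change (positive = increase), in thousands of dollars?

-23968

Setting quantity demanded equal to quantity supplied, 1247 - P = 8P - 2083, gives P* = 370 and Q* = 877.
Because the ceiling (338) lies below the market-clearing price, it is binding.
At P = 338: Qd = 1247 - 338 = 909 and Qs = 8·338 - 2083 = 621.
Producer surplus without the control is ½ · (370 - 260.375) · 877 = 48070.5625.
With the ceiling, producers sell 621 units at 338, so PS = ½ · (338 - 260.375) · 621 = 24102.5625.
Change in producer surplus = 24102.5625 - 48070.5625 = -23968.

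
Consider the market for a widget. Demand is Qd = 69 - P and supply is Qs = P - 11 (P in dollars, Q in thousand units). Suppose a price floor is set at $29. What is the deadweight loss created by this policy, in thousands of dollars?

0

Without the control the market clears where 69 - P = P - 11, i.e. P* = 40 and Q* = 29.
Since 29 is below P* = 40, the floor does not bind and the free-market outcome prevails.
Since the control does not bind, no trades are prevented and deadweight loss is zero.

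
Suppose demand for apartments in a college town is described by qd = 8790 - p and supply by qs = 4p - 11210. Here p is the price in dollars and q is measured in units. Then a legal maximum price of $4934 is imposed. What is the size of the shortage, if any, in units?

0

Setting quantity demanded equal to quantity supplied, 8790 - p = 4p - 11210, gives p* = 4000 and q* = 4790.
The ceiling of 4934 is above the equilibrium price 4000, so it is not binding; the market clears at p* = 4000, q* = 4790.
Since the control does not bind, there is no shortage.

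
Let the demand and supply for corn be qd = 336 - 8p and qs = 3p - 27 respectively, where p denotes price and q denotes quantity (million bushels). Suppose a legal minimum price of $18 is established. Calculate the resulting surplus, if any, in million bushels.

0

Setting quantity demanded equal to quantity supplied, 336 - 8p = 3p - 27, gives p* = 33 and q* = 72.
Since 18 is below p* = 33, the floor does not bind and the free-market outcome prevails.
Since the control does not bind, there is no surplus.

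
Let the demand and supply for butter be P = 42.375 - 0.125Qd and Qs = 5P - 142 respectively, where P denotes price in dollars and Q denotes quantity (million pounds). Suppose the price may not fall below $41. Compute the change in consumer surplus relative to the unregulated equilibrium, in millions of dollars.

-108

Rearranging demand gives Qd = 339 - 8P. In a free market, 339 - 8P = 5P - 142 gives the equilibrium P* = 37, Q* = 43.
The floor of 41 is above the equilibrium price 37, so it binds.
At P = 41: Qd = 339 - 8·41 = 11 and Qs = 5·41 - 142 = 63.
Consumer surplus without the control is ½ · (42.375 - 37) · 43 = 115.5625.
With the floor, consumers buy 11 units at 41, so CS = ½ · (42.375 - 41) · 11 = 7.5625.
Change in consumer surplus = 7.5625 - 115.5625 = -108.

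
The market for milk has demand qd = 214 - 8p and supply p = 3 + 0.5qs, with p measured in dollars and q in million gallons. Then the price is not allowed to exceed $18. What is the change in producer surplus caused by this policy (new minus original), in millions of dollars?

Rearranging supply gives qs = 2p - 6. Without the control the market clears where 214 - 8p = 2p - 6, i.e. p* = 22 and q* = 38.
Since 18 < 22, the ceiling is binding.
At p = 18: qd = 214 - 8·18 = 70 and qs = 2·18 - 6 = 30.
Producer surplus without the control is ½ · (22 - 3) · 38 = 361.
With the ceiling, producers sell 30 units at 18, so PS = ½ · (18 - 3) · 30 = 225.
Change in producer surplus = 225 - 361 = -136.

-136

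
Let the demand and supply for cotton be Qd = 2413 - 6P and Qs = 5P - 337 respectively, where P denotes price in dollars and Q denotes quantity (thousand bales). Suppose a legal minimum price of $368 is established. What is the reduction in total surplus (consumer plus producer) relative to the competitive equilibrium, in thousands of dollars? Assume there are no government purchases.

Without the control the market clears where 2413 - 6P = 5P - 337, i.e. P* = 250 and Q* = 913.
Because the floor (368) lies above the market-clearing price, it is binding.
At P = 368: Qd = 2413 - 6·368 = 205 and Qs = 5·368 - 337 = 1503.
Quantity traded falls to 205. At Q = 205 the demand price is (2413 - 205)/6 = 368 and the supply price is (337 + 205)/5 = 108.4.
Deadweight loss = ½ · (368 - 108.4) · (913 - 205) = ½ · 259.6 · 708 = 91898.4.

91898.4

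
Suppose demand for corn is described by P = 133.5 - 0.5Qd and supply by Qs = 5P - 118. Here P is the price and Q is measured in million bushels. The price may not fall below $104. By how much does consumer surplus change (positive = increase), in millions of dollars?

Rearranging demand gives Qd = 267 - 2P. Setting quantity demanded equal to quantity supplied, 267 - 2P = 5P - 118, gives P* = 55 and Q* = 157.
Since 104 > 55, the floor is binding.
At P = 104: Qd = 267 - 2·104 = 59 and Qs = 5·104 - 118 = 402.
Consumer surplus without the control is ½ · (133.5 - 55) · 157 = 6162.25.
With the floor, consumers buy 59 units at 104, so CS = ½ · (133.5 - 104) · 59 = 870.25.
Change in consumer surplus = 870.25 - 6162.25 = -5292.

-5292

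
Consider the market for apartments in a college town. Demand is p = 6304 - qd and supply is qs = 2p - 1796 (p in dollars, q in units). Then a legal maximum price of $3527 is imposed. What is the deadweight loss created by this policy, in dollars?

Rearranging demand gives qd = 6304 - p. Without the control the market clears where 6304 - p = 2p - 1796, i.e. p* = 2700 and q* = 3604.
Since 3527 is above p* = 2700, the ceiling does not bind and the free-market outcome prevails.
Since the control does not bind, no trades are prevented and deadweight loss is zero.

0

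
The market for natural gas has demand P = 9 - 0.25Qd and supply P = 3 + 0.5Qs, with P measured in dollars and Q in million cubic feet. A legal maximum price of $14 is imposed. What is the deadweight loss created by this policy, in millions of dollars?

0

Rearranging demand gives Qd = 36 - 4P; rearranging supply gives Qs = 2P - 6. Setting quantity demanded equal to quantity supplied, 36 - 4P = 2P - 6, gives P* = 7 and Q* = 8.
Since 14 is above P* = 7, the ceiling does not bind and the free-market outcome prevails.
Since the control does not bind, no trades are prevented and deadweight loss is zero.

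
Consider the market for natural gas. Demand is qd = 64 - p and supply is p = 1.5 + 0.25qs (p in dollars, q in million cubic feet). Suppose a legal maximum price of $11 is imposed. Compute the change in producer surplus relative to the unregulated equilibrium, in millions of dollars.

-132

Rearranging supply gives qs = 4p - 6. Equilibrium: 64 - p = 4p - 6, so 70 = 5p and p* = 14, q* = 50.
The ceiling of 11 is below the equilibrium price 14, so it binds.
At p = 11: qd = 64 - 11 = 53 and qs = 4·11 - 6 = 38.
Producer surplus without the control is ½ · (14 - 1.5) · 50 = 312.5.
With the ceiling, producers sell 38 units at 11, so PS = ½ · (11 - 1.5) · 38 = 180.5.
Change in producer surplus = 180.5 - 312.5 = -132.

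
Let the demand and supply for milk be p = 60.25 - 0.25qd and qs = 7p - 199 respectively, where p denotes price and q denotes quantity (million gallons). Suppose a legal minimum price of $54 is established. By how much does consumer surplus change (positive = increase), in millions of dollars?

Rearranging demand gives qd = 241 - 4p. Equilibrium: 241 - 4p = 7p - 199, so 440 = 11p and p* = 40, q* = 81.
The floor of 54 is above the equilibrium price 40, so it binds.
At p = 54: qd = 241 - 4·54 = 25 and qs = 7·54 - 199 = 179.
Consumer surplus without the control is ½ · (60.25 - 40) · 81 = 820.125.
With the floor, consumers buy 25 units at 54, so CS = ½ · (60.25 - 54) · 25 = 78.125.
Change in consumer surplus = 78.125 - 820.125 = -742.

-742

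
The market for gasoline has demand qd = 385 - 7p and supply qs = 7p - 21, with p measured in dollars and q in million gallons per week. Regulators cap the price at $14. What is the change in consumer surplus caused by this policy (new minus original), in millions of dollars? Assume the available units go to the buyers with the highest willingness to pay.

367.5

Equilibrium: 385 - 7p = 7p - 21, so 406 = 14p and p* = 29, q* = 182.
The ceiling of 14 is below the equilibrium price 29, so it binds.
At p = 14: qd = 385 - 7·14 = 287 and qs = 7·14 - 21 = 77.
Consumer surplus without the control is ½ · (55 - 29) · 182 = 2366.
With the ceiling, 77 units are sold at 14 (assume they go to the highest-value buyers). The demand price at q = 77 is 44, so CS = ½ · [(55 - 14) + (44 - 14)] · 77 = 2733.5.
Change in consumer surplus = 2733.5 - 2366 = 367.5.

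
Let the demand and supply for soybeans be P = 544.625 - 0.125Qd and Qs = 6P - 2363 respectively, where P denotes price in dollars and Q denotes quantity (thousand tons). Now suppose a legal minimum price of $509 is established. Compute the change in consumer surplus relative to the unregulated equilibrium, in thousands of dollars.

Rearranging demand gives Qd = 4357 - 8P. Equilibrium: 4357 - 8P = 6P - 2363, so 6720 = 14P and P* = 480, Q* = 517.
Since 509 > 480, the floor is binding.
At P = 509: Qd = 4357 - 8·509 = 285 and Qs = 6·509 - 2363 = 691.
Consumer surplus without the control is ½ · (544.625 - 480) · 517 = 16705.5625.
With the floor, consumers buy 285 units at 509, so CS = ½ · (544.625 - 509) · 285 = 5076.5625.
Change in consumer surplus = 5076.5625 - 16705.5625 = -11629.

-11629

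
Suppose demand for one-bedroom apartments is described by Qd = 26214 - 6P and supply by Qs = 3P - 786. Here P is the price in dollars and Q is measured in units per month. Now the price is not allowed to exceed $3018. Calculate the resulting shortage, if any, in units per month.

0

Equilibrium: 26214 - 6P = 3P - 786, so 27000 = 9P and P* = 3000, Q* = 8214.
Since 3018 is above P* = 3000, the ceiling does not bind and the free-market outcome prevails.
Since the control does not bind, there is no shortage.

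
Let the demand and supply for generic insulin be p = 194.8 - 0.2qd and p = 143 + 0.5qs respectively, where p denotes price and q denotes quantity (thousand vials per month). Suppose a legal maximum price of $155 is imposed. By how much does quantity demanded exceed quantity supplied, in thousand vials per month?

175

Rearranging demand gives qd = 974 - 5p; rearranging supply gives qs = 2p - 286. Setting quantity demanded equal to quantity supplied, 974 - 5p = 2p - 286, gives p* = 180 and q* = 74.
Because the ceiling (155) lies below the market-clearing price, it is binding.
At p = 155: qd = 974 - 5·155 = 199 and qs = 2·155 - 286 = 24.
Shortage = qd - qs = 199 - 24 = 175.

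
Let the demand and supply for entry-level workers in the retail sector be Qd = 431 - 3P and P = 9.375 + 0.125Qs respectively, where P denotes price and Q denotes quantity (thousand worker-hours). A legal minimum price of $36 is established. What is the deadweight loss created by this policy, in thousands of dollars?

Rearranging supply gives Qs = 8P - 75. Without the control the market clears where 431 - 3P = 8P - 75, i.e. P* = 46 and Q* = 293.
The floor of 36 is below the equilibrium price 46, so it is not binding; the market clears at P* = 46, Q* = 293.
Since the control does not bind, no trades are prevented and deadweight loss is zero.

0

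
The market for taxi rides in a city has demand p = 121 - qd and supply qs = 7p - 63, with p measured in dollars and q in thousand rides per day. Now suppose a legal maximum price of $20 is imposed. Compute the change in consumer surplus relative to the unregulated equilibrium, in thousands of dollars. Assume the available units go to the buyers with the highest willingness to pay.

Rearranging demand gives qd = 121 - p. In a free market, 121 - p = 7p - 63 gives the equilibrium p* = 23, q* = 98.
The ceiling of 20 is below the equilibrium price 23, so it binds.
At p = 20: qd = 121 - 20 = 101 and qs = 7·20 - 63 = 77.
Consumer surplus without the control is ½ · (121 - 23) · 98 = 4802.
With the ceiling, 77 units are sold at 20 (assume they go to the highest-value buyers). The demand price at q = 77 is 44, so CS = ½ · [(121 - 20) + (44 - 20)] · 77 = 4812.5.
Change in consumer surplus = 4812.5 - 4802 = 10.5.

10.5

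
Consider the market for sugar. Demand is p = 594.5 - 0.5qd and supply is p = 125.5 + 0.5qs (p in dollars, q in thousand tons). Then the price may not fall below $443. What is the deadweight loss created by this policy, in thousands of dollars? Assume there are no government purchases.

Rearranging demand gives qd = 1189 - 2p; rearranging supply gives qs = 2p - 251. In a free market, 1189 - 2p = 2p - 251 gives the equilibrium p* = 360, q* = 469.
Because the floor (443) lies above the market-clearing price, it is binding.
At p = 443: qd = 1189 - 2·443 = 303 and qs = 2·443 - 251 = 635.
Quantity traded falls to 303. At q = 303 the demand price is (1189 - 303)/2 = 443 and the supply price is (251 + 303)/2 = 277.
Deadweight loss = ½ · (443 - 277) · (469 - 303) = ½ · 166 · 166 = 13778.

13778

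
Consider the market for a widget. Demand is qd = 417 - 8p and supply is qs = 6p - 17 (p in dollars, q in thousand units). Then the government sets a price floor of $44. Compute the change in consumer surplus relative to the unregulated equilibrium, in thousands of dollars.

-1521

Equilibrium: 417 - 8p = 6p - 17, so 434 = 14p and p* = 31, q* = 169.
Because the floor (44) lies above the market-clearing price, it is binding.
At p = 44: qd = 417 - 8·44 = 65 and qs = 6·44 - 17 = 247.
Consumer surplus without the control is ½ · (52.125 - 31) · 169 = 1785.0625.
With the floor, consumers buy 65 units at 44, so CS = ½ · (52.125 - 44) · 65 = 264.0625.
Change in consumer surplus = 264.0625 - 1785.0625 = -1521.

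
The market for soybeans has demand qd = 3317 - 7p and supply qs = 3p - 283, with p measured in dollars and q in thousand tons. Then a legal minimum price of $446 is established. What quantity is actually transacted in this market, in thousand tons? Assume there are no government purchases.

195

Without the control the market clears where 3317 - 7p = 3p - 283, i.e. p* = 360 and q* = 797.
Since 446 > 360, the floor is binding.
At p = 446: qd = 3317 - 7·446 = 195 and qs = 3·446 - 283 = 1055.
The quantity actually transacted is the short side, demand: 195.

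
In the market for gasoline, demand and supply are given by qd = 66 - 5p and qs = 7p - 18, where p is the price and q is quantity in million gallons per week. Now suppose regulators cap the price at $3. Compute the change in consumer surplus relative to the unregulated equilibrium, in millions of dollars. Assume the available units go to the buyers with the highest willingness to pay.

Equilibrium: 66 - 5p = 7p - 18, so 84 = 12p and p* = 7, q* = 31.
Since 3 < 7, the ceiling is binding.
At p = 3: qd = 66 - 5·3 = 51 and qs = 7·3 - 18 = 3.
Consumer surplus without the control is ½ · (13.2 - 7) · 31 = 96.1.
With the ceiling, 3 units are sold at 3 (assume they go to the highest-value buyers). The demand price at q = 3 is 12.6, so CS = ½ · [(13.2 - 3) + (12.6 - 3)] · 3 = 29.7.
Change in consumer surplus = 29.7 - 96.1 = -66.4.

-66.4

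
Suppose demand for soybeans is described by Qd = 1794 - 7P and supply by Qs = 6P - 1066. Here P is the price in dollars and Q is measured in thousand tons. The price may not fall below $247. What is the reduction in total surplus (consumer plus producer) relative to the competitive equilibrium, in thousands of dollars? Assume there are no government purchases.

Setting quantity demanded equal to quantity supplied, 1794 - 7P = 6P - 1066, gives P* = 220 and Q* = 254.
Since 247 > 220, the floor is binding.
At P = 247: Qd = 1794 - 7·247 = 65 and Qs = 6·247 - 1066 = 416.
Quantity traded falls to 65. At Q = 65 the demand price is (1794 - 65)/7 = 247 and the supply price is (1066 + 65)/6 = 188.5.
Deadweight loss = ½ · (247 - 188.5) · (254 - 65) = ½ · 58.5 · 189 = 5528.25.

5528.25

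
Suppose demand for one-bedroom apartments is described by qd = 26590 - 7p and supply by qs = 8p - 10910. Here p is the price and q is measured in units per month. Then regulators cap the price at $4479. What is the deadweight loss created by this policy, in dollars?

Without the control the market clears where 26590 - 7p = 8p - 10910, i.e. p* = 2500 and q* = 9090.
The ceiling of 4479 is above the equilibrium price 2500, so it is not binding; the market clears at p* = 2500, q* = 9090.
Since the control does not bind, no trades are prevented and deadweight loss is zero.

0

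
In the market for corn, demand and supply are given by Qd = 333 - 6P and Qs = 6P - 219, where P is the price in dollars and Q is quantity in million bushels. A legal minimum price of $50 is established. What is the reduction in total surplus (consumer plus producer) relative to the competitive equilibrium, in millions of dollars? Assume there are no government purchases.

96

In a free market, 333 - 6P = 6P - 219 gives the equilibrium P* = 46, Q* = 57.
Because the floor (50) lies above the market-clearing price, it is binding.
At P = 50: Qd = 333 - 6·50 = 33 and Qs = 6·50 - 219 = 81.
Quantity traded falls to 33. At Q = 33 the demand price is (333 - 33)/6 = 50 and the supply price is (219 + 33)/6 = 42.
Deadweight loss = ½ · (50 - 42) · (57 - 33) = ½ · 8 · 24 = 96.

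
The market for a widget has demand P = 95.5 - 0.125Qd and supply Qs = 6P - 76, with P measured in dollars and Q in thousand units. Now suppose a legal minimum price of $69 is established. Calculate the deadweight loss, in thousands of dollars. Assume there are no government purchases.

756

Rearranging demand gives Qd = 764 - 8P. Without the control the market clears where 764 - 8P = 6P - 76, i.e. P* = 60 and Q* = 284.
Since 69 > 60, the floor is binding.
At P = 69: Qd = 764 - 8·69 = 212 and Qs = 6·69 - 76 = 338.
Quantity traded falls to 212. At Q = 212 the demand price is (764 - 212)/8 = 69 and the supply price is (76 + 212)/6 = 48.
Deadweight loss = ½ · (69 - 48) · (284 - 212) = ½ · 21 · 72 = 756.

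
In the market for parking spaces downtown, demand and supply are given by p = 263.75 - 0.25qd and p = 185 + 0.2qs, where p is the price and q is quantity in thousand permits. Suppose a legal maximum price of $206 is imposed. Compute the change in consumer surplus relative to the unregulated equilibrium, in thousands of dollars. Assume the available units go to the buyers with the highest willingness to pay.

857.5

Rearranging demand gives qd = 1055 - 4p; rearranging supply gives qs = 5p - 925. Without the control the market clears where 1055 - 4p = 5p - 925, i.e. p* = 220 and q* = 175.
The ceiling of 206 is below the equilibrium price 220, so it binds.
At p = 206: qd = 1055 - 4·206 = 231 and qs = 5·206 - 925 = 105.
Consumer surplus without the control is ½ · (263.75 - 220) · 175 = 3828.125.
With the ceiling, 105 units are sold at 206 (assume they go to the highest-value buyers). The demand price at q = 105 is 237.5, so CS = ½ · [(263.75 - 206) + (237.5 - 206)] · 105 = 4685.625.
Change in consumer surplus = 4685.625 - 3828.125 = 857.5.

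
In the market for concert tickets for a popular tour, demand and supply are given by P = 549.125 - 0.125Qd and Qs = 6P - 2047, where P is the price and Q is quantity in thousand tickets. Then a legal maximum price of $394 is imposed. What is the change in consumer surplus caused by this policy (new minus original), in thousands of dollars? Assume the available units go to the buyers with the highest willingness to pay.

11121

Rearranging demand gives Qd = 4393 - 8P. In a free market, 4393 - 8P = 6P - 2047 gives the equilibrium P* = 460, Q* = 713.
Since 394 < 460, the ceiling is binding.
At P = 394: Qd = 4393 - 8·394 = 1241 and Qs = 6·394 - 2047 = 317.
Consumer surplus without the control is ½ · (549.125 - 460) · 713 = 31773.0625.
With the ceiling, 317 units are sold at 394 (assume they go to the highest-value buyers). The demand price at Q = 317 is 509.5, so CS = ½ · [(549.125 - 394) + (509.5 - 394)] · 317 = 42894.0625.
Change in consumer surplus = 42894.0625 - 31773.0625 = 11121.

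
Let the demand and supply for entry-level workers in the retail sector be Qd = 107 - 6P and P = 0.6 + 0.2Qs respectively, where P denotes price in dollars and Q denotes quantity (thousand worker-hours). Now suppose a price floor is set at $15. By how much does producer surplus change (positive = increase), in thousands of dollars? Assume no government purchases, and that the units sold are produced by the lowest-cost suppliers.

Rearranging supply gives Qs = 5P - 3. In a free market, 107 - 6P = 5P - 3 gives the equilibrium P* = 10, Q* = 47.
Since 15 > 10, the floor is binding.
At P = 15: Qd = 107 - 6·15 = 17 and Qs = 5·15 - 3 = 72.
Producer surplus without the control is ½ · (10 - 0.6) · 47 = 220.9.
With the floor, 17 units are sold at 15. The supply price at Q = 17 is 4, so PS = ½ · [(15 - 0.6) + (15 - 4)] · 17 = 215.9.
Change in producer surplus = 215.9 - 220.9 = -5.

-5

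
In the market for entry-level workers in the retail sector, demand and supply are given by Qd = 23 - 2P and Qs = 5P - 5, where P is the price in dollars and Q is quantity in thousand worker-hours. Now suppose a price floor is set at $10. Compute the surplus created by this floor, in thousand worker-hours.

Without the control the market clears where 23 - 2P = 5P - 5, i.e. P* = 4 and Q* = 15.
Since 10 > 4, the floor is binding.
At P = 10: Qd = 23 - 2·10 = 3 and Qs = 5·10 - 5 = 45.
Surplus = Qs - Qd = 45 - 3 = 42.

42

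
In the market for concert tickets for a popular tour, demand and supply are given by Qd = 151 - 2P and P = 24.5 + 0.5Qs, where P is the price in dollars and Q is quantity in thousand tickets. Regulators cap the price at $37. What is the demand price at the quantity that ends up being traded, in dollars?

63

Rearranging supply gives Qs = 2P - 49. Without the control the market clears where 151 - 2P = 2P - 49, i.e. P* = 50 and Q* = 51.
Because the ceiling (37) lies below the market-clearing price, it is binding.
At P = 37: Qd = 151 - 2·37 = 77 and Qs = 2·37 - 49 = 25.
Only 25 units reach the market. On the demand curve, the marginal buyer's willingness to pay at Q = 25 is (151 - 25)/2 = 63.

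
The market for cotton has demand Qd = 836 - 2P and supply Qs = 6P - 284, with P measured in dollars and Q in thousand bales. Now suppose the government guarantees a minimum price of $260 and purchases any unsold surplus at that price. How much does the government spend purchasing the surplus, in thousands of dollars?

In a free market, 836 - 2P = 6P - 284 gives the equilibrium P* = 140, Q* = 556.
The floor of 260 is above the equilibrium price 140, so it binds.
At P = 260: Qd = 836 - 2·260 = 316 and Qs = 6·260 - 284 = 1276.
Surplus = Qs - Qd = 960.
Government expenditure = surplus × support price = 960 × 260 = 249600.

249600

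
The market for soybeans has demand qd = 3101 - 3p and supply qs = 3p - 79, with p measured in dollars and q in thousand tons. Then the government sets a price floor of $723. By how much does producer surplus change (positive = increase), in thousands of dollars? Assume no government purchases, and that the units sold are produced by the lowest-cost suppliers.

Setting quantity demanded equal to quantity supplied, 3101 - 3p = 3p - 79, gives p* = 530 and q* = 1511.
The floor of 723 is above the equilibrium price 530, so it binds.
At p = 723: qd = 3101 - 3·723 = 932 and qs = 3·723 - 79 = 2090.
Producer surplus without the control is ½ · (530 - 79/3) · 1511 = 2283121/6.
With the floor, 932 units are sold at 723. The supply price at q = 932 is 337, so PS = ½ · [(723 - 79/3) + (723 - 337)] · 932 = 1513568/3.
Change in producer surplus = 1513568/3 - 2283121/6 = 124002.5.

124002.5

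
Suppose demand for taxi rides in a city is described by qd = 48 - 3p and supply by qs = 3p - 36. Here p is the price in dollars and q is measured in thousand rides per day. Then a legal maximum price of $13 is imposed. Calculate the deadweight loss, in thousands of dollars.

3

Without the control the market clears where 48 - 3p = 3p - 36, i.e. p* = 14 and q* = 6.
Since 13 < 14, the ceiling is binding.
At p = 13: qd = 48 - 3·13 = 9 and qs = 3·13 - 36 = 3.
Quantity traded falls to 3. At q = 3 the demand price is (48 - 3)/3 = 15 and the supply price is (36 + 3)/3 = 13.
Deadweight loss = ½ · (15 - 13) · (6 - 3) = ½ · 2 · 3 = 3.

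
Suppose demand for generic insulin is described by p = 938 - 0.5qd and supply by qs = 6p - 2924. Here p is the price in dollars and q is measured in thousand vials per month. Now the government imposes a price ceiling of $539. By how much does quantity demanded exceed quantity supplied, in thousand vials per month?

Rearranging demand gives qd = 1876 - 2p. Equilibrium: 1876 - 2p = 6p - 2924, so 4800 = 8p and p* = 600, q* = 676.
The ceiling of 539 is below the equilibrium price 600, so it binds.
At p = 539: qd = 1876 - 2·539 = 798 and qs = 6·539 - 2924 = 310.
Shortage = qd - qs = 798 - 310 = 488.

488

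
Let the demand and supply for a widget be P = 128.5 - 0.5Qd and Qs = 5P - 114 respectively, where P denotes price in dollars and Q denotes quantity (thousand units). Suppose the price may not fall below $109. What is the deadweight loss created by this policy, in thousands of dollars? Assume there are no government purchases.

Rearranging demand gives Qd = 257 - 2P. Setting quantity demanded equal to quantity supplied, 257 - 2P = 5P - 114, gives P* = 53 and Q* = 151.
The floor of 109 is above the equilibrium price 53, so it binds.
At P = 109: Qd = 257 - 2·109 = 39 and Qs = 5·109 - 114 = 431.
Quantity traded falls to 39. At Q = 39 the demand price is (257 - 39)/2 = 109 and the supply price is (114 + 39)/5 = 30.6.
Deadweight loss = ½ · (109 - 30.6) · (151 - 39) = ½ · 78.4 · 112 = 4390.4.

4390.4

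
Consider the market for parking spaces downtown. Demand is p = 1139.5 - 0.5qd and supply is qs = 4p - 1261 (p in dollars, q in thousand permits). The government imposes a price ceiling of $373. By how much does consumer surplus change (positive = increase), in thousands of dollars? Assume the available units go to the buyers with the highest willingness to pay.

Rearranging demand gives qd = 2279 - 2p. In a free market, 2279 - 2p = 4p - 1261 gives the equilibrium p* = 590, q* = 1099.
The ceiling of 373 is below the equilibrium price 590, so it binds.
At p = 373: qd = 2279 - 2·373 = 1533 and qs = 4·373 - 1261 = 231.
Consumer surplus without the control is ½ · (1139.5 - 590) · 1099 = 301950.25.
With the ceiling, 231 units are sold at 373 (assume they go to the highest-value buyers). The demand price at q = 231 is 1024, so CS = ½ · [(1139.5 - 373) + (1024 - 373)] · 231 = 163721.25.
Change in consumer surplus = 163721.25 - 301950.25 = -138229.

-138229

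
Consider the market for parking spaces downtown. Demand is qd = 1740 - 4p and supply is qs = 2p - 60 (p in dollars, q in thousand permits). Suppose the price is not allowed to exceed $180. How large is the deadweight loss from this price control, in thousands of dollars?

Equilibrium: 1740 - 4p = 2p - 60, so 1800 = 6p and p* = 300, q* = 540.
Because the ceiling (180) lies below the market-clearing price, it is binding.
At p = 180: qd = 1740 - 4·180 = 1020 and qs = 2·180 - 60 = 300.
Quantity traded falls to 300. At q = 300 the demand price is (1740 - 300)/4 = 360 and the supply price is (60 + 300)/2 = 180.
Deadweight loss = ½ · (360 - 180) · (540 - 300) = ½ · 180 · 240 = 21600.

21600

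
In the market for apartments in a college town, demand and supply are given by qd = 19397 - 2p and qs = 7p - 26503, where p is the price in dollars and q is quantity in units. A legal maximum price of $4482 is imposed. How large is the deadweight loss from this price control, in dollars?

6015303

In a free market, 19397 - 2p = 7p - 26503 gives the equilibrium p* = 5100, q* = 9197.
Because the ceiling (4482) lies below the market-clearing price, it is binding.
At p = 4482: qd = 19397 - 2·4482 = 10433 and qs = 7·4482 - 26503 = 4871.
Quantity traded falls to 4871. At q = 4871 the demand price is (19397 - 4871)/2 = 7263 and the supply price is (26503 + 4871)/7 = 4482.
Deadweight loss = ½ · (7263 - 4482) · (9197 - 4871) = ½ · 2781 · 4326 = 6015303.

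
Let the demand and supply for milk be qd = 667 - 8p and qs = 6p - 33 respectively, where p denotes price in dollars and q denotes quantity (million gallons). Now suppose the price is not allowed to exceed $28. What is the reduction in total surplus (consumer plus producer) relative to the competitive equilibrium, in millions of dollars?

2541

Equilibrium: 667 - 8p = 6p - 33, so 700 = 14p and p* = 50, q* = 267.
Since 28 < 50, the ceiling is binding.
At p = 28: qd = 667 - 8·28 = 443 and qs = 6·28 - 33 = 135.
Quantity traded falls to 135. At q = 135 the demand price is (667 - 135)/8 = 66.5 and the supply price is (33 + 135)/6 = 28.
Deadweight loss = ½ · (66.5 - 28) · (267 - 135) = ½ · 38.5 · 132 = 2541.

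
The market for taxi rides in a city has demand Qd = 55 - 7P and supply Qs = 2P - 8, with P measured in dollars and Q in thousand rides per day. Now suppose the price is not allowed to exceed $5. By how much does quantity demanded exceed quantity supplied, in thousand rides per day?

Setting quantity demanded equal to quantity supplied, 55 - 7P = 2P - 8, gives P* = 7 and Q* = 6.
Because the ceiling (5) lies below the market-clearing price, it is binding.
At P = 5: Qd = 55 - 7·5 = 20 and Qs = 2·5 - 8 = 2.
Shortage = Qd - Qs = 20 - 2 = 18.

18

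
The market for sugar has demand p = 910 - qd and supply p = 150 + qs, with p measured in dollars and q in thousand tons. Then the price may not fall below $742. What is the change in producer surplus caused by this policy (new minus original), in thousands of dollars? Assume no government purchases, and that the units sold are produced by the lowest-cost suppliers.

Rearranging demand gives qd = 910 - p; rearranging supply gives qs = p - 150. In a free market, 910 - p = p - 150 gives the equilibrium p* = 530, q* = 380.
Because the floor (742) lies above the market-clearing price, it is binding.
At p = 742: qd = 910 - 742 = 168 and qs = 742 - 150 = 592.
Producer surplus without the control is ½ · (530 - 150) · 380 = 72200.
With the floor, 168 units are sold at 742. The supply price at q = 168 is 318, so PS = ½ · [(742 - 150) + (742 - 318)] · 168 = 85344.
Change in producer surplus = 85344 - 72200 = 13144.

13144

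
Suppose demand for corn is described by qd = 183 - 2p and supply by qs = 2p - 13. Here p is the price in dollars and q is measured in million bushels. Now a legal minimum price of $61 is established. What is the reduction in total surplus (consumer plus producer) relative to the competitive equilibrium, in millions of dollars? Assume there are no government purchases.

Without the control the market clears where 183 - 2p = 2p - 13, i.e. p* = 49 and q* = 85.
The floor of 61 is above the equilibrium price 49, so it binds.
At p = 61: qd = 183 - 2·61 = 61 and qs = 2·61 - 13 = 109.
Quantity traded falls to 61. At q = 61 the demand price is (183 - 61)/2 = 61 and the supply price is (13 + 61)/2 = 37.
Deadweight loss = ½ · (61 - 37) · (85 - 61) = ½ · 24 · 24 = 288.

288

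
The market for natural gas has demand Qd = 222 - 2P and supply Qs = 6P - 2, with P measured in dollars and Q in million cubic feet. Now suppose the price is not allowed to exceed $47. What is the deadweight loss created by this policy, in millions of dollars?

Equilibrium: 222 - 2P = 6P - 2, so 224 = 8P and P* = 28, Q* = 166.
The ceiling of 47 is above the equilibrium price 28, so it is not binding; the market clears at P* = 28, Q* = 166.
Since the control does not bind, no trades are prevented and deadweight loss is zero.

0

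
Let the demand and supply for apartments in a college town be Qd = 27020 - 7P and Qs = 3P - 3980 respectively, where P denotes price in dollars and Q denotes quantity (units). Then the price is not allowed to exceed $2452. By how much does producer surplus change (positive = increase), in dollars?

In a free market, 27020 - 7P = 3P - 3980 gives the equilibrium P* = 3100, Q* = 5320.
Because the ceiling (2452) lies below the market-clearing price, it is binding.
At P = 2452: Qd = 27020 - 7·2452 = 9856 and Qs = 3·2452 - 3980 = 3376.
Producer surplus without the control is ½ · (3100 - 3980/3) · 5320 = 14151200/3.
With the ceiling, producers sell 3376 units at 2452, so PS = ½ · (2452 - 3980/3) · 3376 = 5698688/3.
Change in producer surplus = 5698688/3 - 14151200/3 = -2817504.

-2817504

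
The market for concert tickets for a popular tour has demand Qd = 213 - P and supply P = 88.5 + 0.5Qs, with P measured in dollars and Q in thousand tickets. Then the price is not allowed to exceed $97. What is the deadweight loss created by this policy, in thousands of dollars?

Rearranging supply gives Qs = 2P - 177. Equilibrium: 213 - P = 2P - 177, so 390 = 3P and P* = 130, Q* = 83.
Since 97 < 130, the ceiling is binding.
At P = 97: Qd = 213 - 97 = 116 and Qs = 2·97 - 177 = 17.
Quantity traded falls to 17. At Q = 17 the demand price is 213 - 17 = 196 and the supply price is (177 + 17)/2 = 97.
Deadweight loss = ½ · (196 - 97) · (83 - 17) = ½ · 99 · 66 = 3267.

3267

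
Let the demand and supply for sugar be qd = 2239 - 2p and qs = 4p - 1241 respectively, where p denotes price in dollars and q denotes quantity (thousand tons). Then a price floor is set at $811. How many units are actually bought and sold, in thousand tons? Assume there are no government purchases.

617

Setting quantity demanded equal to quantity supplied, 2239 - 2p = 4p - 1241, gives p* = 580 and q* = 1079.
Since 811 > 580, the floor is binding.
At p = 811: qd = 2239 - 2·811 = 617 and qs = 4·811 - 1241 = 2003.
The quantity actually transacted is the short side, demand: 617.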